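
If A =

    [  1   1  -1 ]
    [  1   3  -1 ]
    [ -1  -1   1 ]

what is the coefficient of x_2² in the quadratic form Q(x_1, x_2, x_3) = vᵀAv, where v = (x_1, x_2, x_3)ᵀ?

3

The coefficient of x_2² is the diagonal entry A[2,2] = 3.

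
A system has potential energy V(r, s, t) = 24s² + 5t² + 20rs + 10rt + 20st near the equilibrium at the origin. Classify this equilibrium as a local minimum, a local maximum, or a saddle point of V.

The Hessian at the origin is H = [[0, 20, 10], [20, 48, 20], [10, 20, 10]].
H is indefinite, so the origin is a saddle point.

saddle point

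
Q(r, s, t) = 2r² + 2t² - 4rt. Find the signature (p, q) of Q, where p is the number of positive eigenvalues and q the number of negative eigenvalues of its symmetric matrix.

(1, 0)

Write A = [[2, 0, -2], [0, 0, 0], [-2, 0, 2]].
Row-reducing A symmetrically gives the diagonal entries 2, 0, 0.
That gives 1 positive, 2 zero pivots.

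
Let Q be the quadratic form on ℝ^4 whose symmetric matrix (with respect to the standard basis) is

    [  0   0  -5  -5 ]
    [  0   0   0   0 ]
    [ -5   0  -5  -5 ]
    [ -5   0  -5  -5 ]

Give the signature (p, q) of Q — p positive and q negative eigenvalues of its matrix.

By Sylvester's law of inertia any congruent diagonalization of A has 1 positive, 1 negative and 2 zero entries.

(1, 1)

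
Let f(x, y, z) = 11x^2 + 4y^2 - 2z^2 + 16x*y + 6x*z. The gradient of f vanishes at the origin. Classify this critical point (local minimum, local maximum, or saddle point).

saddle point

The Hessian at the origin is H = [[22, 16, 6], [16, 8, 0], [6, 0, -4]].
An LDLᵀ factorisation of H has diagonal entries 22, -40/11, -2/5.
Counting signs: 1 positive, 2 negative.
H is indefinite, so the origin is a saddle point.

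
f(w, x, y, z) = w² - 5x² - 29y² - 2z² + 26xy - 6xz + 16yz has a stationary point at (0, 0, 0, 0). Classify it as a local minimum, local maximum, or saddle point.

The Hessian at the origin is H = [[2, 0, 0, 0], [0, -10, 26, -6], [0, 26, -58, 16], [0, -6, 16, -4]].
Row-reducing H symmetrically gives the diagonal entries 2, -10, 48/5, -5/12.
So there are 2 positive, 2 negative pivots.
H is indefinite, so the origin is a saddle point.

saddle point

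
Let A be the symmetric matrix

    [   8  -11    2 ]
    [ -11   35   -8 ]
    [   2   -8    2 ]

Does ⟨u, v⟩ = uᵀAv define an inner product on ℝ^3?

Leading principal minors: Δ_1 = 8, Δ_2 = 159, Δ_3 = 18.
All leading principal minors are positive, so by Sylvester's criterion Q is positive definite.
⟨·,·⟩ is an inner product exactly when A is positive definite.

yes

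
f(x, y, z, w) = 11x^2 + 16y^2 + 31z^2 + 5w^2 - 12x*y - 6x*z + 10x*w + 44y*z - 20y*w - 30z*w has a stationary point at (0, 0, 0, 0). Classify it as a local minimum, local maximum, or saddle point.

saddle point

The Hessian at the origin is H = [[22, -12, -6, 10], [-12, 32, 44, -20], [-6, 44, 62, -30], [10, -20, -30, 10]].
Symmetric row and column elimination reduces H to a congruent diagonal form with pivots 22, 280/11, -24/5, 10/21.
That gives 3 positive, 1 negative pivots.
H is indefinite, so the origin is a saddle point.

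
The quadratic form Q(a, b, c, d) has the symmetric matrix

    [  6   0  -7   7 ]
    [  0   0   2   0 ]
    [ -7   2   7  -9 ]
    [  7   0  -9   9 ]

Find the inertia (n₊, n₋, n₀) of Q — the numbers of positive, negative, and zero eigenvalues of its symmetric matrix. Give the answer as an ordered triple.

By Sylvester's law of inertia any congruent diagonalization of A has 3 positive, 1 negative and 0 zero entries.

(3, 1, 0)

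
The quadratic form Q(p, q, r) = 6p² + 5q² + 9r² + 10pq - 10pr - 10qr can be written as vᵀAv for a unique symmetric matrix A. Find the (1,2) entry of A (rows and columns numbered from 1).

5

The coefficient of p·q in Q is 10. For a symmetric A this equals A[1,2] + A[2,1] = 2·A[1,2].
So A[1,2] = 10/2 = 5.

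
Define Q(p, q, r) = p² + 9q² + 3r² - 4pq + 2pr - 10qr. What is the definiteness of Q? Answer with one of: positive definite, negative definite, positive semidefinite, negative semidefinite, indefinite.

The symmetric matrix of Q is A = [[1, -2, 1], [-2, 9, -5], [1, -5, 3]].
Leading principal minors: Δ_1 = 1, Δ_2 = 5, Δ_3 = 1.
All leading principal minors are positive, so by Sylvester's criterion Q is positive definite.

positive definite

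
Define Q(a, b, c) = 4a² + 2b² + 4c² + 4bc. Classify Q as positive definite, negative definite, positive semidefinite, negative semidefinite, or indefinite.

positive definite

The symmetric matrix is A = [[4, 0, 0], [0, 2, 2], [0, 2, 4]].
Congruent diagonalization of A (simultaneous row and column reduction) yields pivots 4, 2, 2.
That gives 3 positive pivots.
Hence Q is positive definite.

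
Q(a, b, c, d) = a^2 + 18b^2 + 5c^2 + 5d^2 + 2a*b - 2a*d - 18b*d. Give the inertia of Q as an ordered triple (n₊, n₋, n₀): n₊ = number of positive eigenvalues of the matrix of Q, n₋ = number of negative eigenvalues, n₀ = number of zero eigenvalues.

(4, 0, 0)

The symmetric matrix is A = [[1, 1, 0, -1], [1, 18, 0, -9], [0, 0, 5, 0], [-1, -9, 0, 5]].
Congruent diagonalization of A (simultaneous row and column reduction) yields pivots 1, 17, 5, 4/17.
So there are 4 positive pivots.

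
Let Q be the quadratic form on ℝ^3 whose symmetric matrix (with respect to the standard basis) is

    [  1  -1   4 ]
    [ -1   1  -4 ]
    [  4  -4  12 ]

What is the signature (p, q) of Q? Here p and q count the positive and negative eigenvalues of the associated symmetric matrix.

(1, 1)

Congruent diagonalization of A (simultaneous row and column reduction) yields pivots 1, 0, -4.
So there are 1 positive, 1 negative, 1 zero pivots.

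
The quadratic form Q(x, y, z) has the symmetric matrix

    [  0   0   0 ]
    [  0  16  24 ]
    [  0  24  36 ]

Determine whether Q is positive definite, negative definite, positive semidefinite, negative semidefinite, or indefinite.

positive semidefinite

Applying the same elementary operations to the rows and columns of A produces a congruent diagonal matrix with entries 0, 16, 0.
So there are 1 positive, 2 zero pivots.
Hence Q is positive semidefinite.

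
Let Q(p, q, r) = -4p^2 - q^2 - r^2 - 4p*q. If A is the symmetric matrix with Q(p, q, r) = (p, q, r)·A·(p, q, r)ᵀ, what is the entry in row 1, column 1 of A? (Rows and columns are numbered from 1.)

The coefficient of p^2 in Q is -4, and that is exactly A[1,1].

-4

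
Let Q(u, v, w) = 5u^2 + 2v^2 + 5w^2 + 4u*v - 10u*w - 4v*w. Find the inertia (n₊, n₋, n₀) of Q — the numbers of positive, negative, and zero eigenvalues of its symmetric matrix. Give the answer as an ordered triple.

(2, 0, 1)

Write A = [[5, 2, -5], [2, 2, -2], [-5, -2, 5]].
Applying the same elementary operations to the rows and columns of A produces a congruent diagonal matrix with entries 5, 6/5, 0.
Counting signs: 2 positive, 1 zero.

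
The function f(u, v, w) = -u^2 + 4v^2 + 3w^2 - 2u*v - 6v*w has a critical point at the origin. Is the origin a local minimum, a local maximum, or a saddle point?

The Hessian at the origin is H = [[-2, -2, 0], [-2, 8, -6], [0, -6, 6]].
Applying the same elementary operations to the rows and columns of H produces a congruent diagonal matrix with entries -2, 10, 12/5.
Counting signs: 2 positive, 1 negative.
H is indefinite, so the origin is a saddle point.

saddle point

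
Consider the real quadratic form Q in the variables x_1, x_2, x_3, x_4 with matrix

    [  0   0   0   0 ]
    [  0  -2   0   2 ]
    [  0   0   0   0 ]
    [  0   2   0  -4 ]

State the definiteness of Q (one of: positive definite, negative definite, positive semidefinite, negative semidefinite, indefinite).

Congruent diagonalization of A (simultaneous row and column reduction) yields pivots 0, -2, 0, -2.
So there are 2 negative, 2 zero pivots.
Hence Q is negative semidefinite.

negative semidefinite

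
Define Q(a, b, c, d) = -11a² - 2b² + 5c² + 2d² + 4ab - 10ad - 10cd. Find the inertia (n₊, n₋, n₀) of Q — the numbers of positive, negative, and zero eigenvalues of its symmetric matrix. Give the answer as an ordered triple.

Write A = [[-11, 2, 0, -5], [2, -2, 0, 0], [0, 0, 5, -5], [-5, 0, -5, 2]].
Row-reducing A symmetrically gives the diagonal entries -11, -18/11, 5, -2/9.
That gives 1 positive, 3 negative pivots.

(1, 3, 0)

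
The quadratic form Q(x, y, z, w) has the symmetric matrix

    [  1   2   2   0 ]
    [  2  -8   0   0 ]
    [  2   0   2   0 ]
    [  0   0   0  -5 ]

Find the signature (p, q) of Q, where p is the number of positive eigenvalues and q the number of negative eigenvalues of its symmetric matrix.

Row-reducing A symmetrically gives the diagonal entries 1, -12, -2/3, -5.
That gives 1 positive, 3 negative pivots.

(1, 3)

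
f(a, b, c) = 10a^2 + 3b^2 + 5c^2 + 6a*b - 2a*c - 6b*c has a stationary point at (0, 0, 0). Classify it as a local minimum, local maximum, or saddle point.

local minimum

The Hessian at the origin is H = [[20, 6, -2], [6, 6, -6], [-2, -6, 10]].
An LDLᵀ factorisation of H has diagonal entries 20, 21/5, 20/7.
That gives 3 positive pivots.
H is positive definite, so the origin is a strict local minimum.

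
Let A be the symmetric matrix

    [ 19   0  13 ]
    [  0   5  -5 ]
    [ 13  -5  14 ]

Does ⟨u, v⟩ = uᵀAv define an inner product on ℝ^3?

Symmetric row and column elimination reduces A to a congruent diagonal form with pivots 19, 5, 2/19.
So there are 3 positive pivots.
Hence Q is positive definite.
⟨·,·⟩ is an inner product exactly when A is positive definite.

yes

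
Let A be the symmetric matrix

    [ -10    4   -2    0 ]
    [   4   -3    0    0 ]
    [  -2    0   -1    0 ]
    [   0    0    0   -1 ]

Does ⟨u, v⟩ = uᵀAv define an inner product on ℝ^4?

Row-reducing A symmetrically gives the diagonal entries -10, -7/5, -1/7, -1.
So there are 4 negative pivots.
Hence Q is negative definite.
⟨·,·⟩ is an inner product exactly when A is positive definite.

no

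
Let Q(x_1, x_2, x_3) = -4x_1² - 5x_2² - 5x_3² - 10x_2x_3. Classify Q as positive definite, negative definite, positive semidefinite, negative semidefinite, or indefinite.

negative semidefinite

Write A = [[-4, 0, 0], [0, -5, -5], [0, -5, -5]].
Congruent diagonalization of A (simultaneous row and column reduction) yields pivots -4, -5, 0.
Counting signs: 2 negative, 1 zero.
Hence Q is negative semidefinite.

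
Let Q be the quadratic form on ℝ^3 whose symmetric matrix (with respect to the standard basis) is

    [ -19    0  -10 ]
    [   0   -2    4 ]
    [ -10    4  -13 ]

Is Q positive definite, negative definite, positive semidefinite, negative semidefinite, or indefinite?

Row-reducing A symmetrically gives the diagonal entries -19, -2, 5/19.
So there are 1 positive, 2 negative pivots.
Hence Q is indefinite.

indefinite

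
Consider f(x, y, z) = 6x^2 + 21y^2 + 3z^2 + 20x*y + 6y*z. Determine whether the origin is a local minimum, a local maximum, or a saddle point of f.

local minimum

The Hessian at the origin is H = [[12, 20, 0], [20, 42, 6], [0, 6, 6]].
Row-reducing H symmetrically gives the diagonal entries 12, 26/3, 24/13.
So there are 3 positive pivots.
H is positive definite, so the origin is a strict local minimum.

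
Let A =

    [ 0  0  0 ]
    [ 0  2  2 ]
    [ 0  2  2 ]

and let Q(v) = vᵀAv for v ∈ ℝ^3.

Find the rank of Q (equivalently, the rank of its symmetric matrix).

Congruent diagonalization of A (simultaneous row and column reduction) yields pivots 0, 2, 0.
So there are 1 positive, 2 zero pivots.
The rank is the number of nonzero pivots: 1.

1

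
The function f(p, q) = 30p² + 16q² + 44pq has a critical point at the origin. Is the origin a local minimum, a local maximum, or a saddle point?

saddle point

The Hessian at the origin is H = [[60, 44], [44, 32]].
det H = 60·32 − (44)² = -16 < 0, so H is indefinite.
Therefore the origin is a saddle point.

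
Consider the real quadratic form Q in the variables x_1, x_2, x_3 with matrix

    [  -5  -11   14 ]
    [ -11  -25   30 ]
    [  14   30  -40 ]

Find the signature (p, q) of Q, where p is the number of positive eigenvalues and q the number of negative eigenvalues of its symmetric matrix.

(0, 2)

Congruent diagonalization of A (simultaneous row and column reduction) yields pivots -5, -4/5, 0.
Counting signs: 2 negative, 1 zero.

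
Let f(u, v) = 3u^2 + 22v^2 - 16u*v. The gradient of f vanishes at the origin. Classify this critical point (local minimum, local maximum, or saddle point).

local minimum

The Hessian at the origin is H = [[6, -16], [-16, 44]].
det H = 6·44 − (-16)² = 8 > 0 and H[1,1] = 6 > 0, so H is positive definite.
Therefore the origin is a local minimum.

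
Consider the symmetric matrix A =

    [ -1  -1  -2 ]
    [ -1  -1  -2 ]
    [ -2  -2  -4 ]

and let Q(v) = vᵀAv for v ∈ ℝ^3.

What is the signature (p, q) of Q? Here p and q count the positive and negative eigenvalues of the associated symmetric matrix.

(0, 1)

Applying the same elementary operations to the rows and columns of A produces a congruent diagonal matrix with entries -1, 0, 0.
That gives 1 negative, 2 zero pivots.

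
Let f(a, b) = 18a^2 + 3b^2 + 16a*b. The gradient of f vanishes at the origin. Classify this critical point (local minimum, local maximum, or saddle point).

The Hessian at the origin is H = [[36, 16], [16, 6]].
det H = 36·6 − (16)² = -40 < 0, so H is indefinite.
Therefore the origin is a saddle point.

saddle point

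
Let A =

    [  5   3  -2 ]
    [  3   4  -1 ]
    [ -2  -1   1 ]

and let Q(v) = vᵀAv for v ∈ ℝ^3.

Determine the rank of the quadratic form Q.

3

Congruent diagonalization of A (simultaneous row and column reduction) yields pivots 5, 11/5, 2/11.
So there are 3 positive pivots.
The rank is the number of nonzero pivots: 3.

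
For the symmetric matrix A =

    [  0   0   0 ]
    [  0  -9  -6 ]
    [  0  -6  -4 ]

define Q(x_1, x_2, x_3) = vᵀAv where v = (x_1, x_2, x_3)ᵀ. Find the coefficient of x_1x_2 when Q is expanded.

0

The coefficient of x_1x_2 is A[1,2] + A[2,1] = 2·0 = 0.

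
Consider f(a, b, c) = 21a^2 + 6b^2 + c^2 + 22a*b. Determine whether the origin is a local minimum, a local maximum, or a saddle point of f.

The Hessian at the origin is H = [[42, 22, 0], [22, 12, 0], [0, 0, 2]].
An LDLᵀ factorisation of H has diagonal entries 42, 10/21, 2.
Counting signs: 3 positive.
H is positive definite, so the origin is a strict local minimum.

local minimum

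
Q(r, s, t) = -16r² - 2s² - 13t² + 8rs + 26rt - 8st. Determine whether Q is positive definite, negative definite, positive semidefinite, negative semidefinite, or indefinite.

The associated matrix is A = [[-16, 4, 13], [4, -2, -4], [13, -4, -13]].
An LDLᵀ factorisation of A has diagonal entries -16, -1, -15/8.
That gives 3 negative pivots.
Hence Q is negative definite.

negative definite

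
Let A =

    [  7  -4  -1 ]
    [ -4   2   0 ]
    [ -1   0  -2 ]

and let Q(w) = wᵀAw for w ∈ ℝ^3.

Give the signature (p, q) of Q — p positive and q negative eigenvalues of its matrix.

(1, 2)

An LDLᵀ factorisation of A has diagonal entries 7, -2/7, -1.
That gives 1 positive, 2 negative pivots.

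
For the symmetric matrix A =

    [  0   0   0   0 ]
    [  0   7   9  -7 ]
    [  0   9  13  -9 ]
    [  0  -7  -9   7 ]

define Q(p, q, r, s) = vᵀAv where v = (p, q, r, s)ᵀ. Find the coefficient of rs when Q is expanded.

-18

The coefficient of rs is A[3,4] + A[4,3] = 2·(-9) = -18.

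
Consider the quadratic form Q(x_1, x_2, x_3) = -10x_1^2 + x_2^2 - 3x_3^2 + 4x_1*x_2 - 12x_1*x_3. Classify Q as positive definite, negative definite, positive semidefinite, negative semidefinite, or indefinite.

indefinite

The associated matrix is A = [[-10, 2, -6], [2, 1, 0], [-6, 0, -3]].
Symmetric row and column elimination reduces A to a congruent diagonal form with pivots -10, 7/5, -3/7.
Counting signs: 1 positive, 2 negative.
Hence Q is indefinite.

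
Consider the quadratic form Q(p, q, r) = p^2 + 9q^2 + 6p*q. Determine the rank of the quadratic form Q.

1

The associated matrix is A = [[1, 3, 0], [3, 9, 0], [0, 0, 0]].
Congruent diagonalization of A (simultaneous row and column reduction) yields pivots 1, 0, 0.
That gives 1 positive, 2 zero pivots.
The rank is the number of nonzero pivots: 1.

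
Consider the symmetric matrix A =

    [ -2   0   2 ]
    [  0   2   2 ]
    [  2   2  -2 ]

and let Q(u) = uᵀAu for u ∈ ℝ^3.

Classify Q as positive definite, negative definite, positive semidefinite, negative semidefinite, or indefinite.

Congruent diagonalization of A (simultaneous row and column reduction) yields pivots -2, 2, -2.
That gives 1 positive, 2 negative pivots.
Hence Q is indefinite.

indefinite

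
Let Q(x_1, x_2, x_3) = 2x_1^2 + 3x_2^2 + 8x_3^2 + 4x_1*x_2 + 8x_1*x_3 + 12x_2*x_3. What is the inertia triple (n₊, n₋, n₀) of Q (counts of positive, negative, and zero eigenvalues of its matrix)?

The symmetric matrix is A = [[2, 2, 4], [2, 3, 6], [4, 6, 8]].
An LDLᵀ factorisation of A has diagonal entries 2, 1, -4.
That gives 2 positive, 1 negative pivots.

(2, 1, 0)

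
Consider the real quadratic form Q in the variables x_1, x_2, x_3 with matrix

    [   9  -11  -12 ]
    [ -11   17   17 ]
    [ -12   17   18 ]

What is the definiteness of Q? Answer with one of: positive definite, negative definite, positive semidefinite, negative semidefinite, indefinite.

positive definite

Leading principal minors: Δ_1 = 9, Δ_2 = 32, Δ_3 = 15.
All leading principal minors are positive, so by Sylvester's criterion Q is positive definite.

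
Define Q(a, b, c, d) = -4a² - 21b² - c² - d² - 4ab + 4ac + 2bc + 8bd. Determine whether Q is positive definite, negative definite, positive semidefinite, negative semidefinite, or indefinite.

negative semidefinite

The symmetric matrix is A = [[-4, -2, 2, 0], [-2, -21, 1, 4], [2, 1, -1, 0], [0, 4, 0, -1]].
Applying the same elementary operations to the rows and columns of A produces a congruent diagonal matrix with entries -4, -20, 0, -1/5.
Counting signs: 3 negative, 1 zero.
Hence Q is negative semidefinite.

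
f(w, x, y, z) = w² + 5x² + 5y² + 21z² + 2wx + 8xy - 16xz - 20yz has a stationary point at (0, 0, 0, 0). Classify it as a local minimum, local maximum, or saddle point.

The Hessian at the origin is H = [[2, 2, 0, 0], [2, 10, 8, -16], [0, 8, 10, -20], [0, -16, -20, 42]].
Applying the same elementary operations to the rows and columns of H produces a congruent diagonal matrix with entries 2, 8, 2, 2.
That gives 4 positive pivots.
H is positive definite, so the origin is a strict local minimum.

local minimum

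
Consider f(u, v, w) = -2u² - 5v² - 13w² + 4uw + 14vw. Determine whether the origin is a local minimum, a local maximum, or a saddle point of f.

The Hessian at the origin is H = [[-4, 0, 4], [0, -10, 14], [4, 14, -26]].
Row-reducing H symmetrically gives the diagonal entries -4, -10, -12/5.
That gives 3 negative pivots.
H is negative definite, so the origin is a strict local maximum.

local maximum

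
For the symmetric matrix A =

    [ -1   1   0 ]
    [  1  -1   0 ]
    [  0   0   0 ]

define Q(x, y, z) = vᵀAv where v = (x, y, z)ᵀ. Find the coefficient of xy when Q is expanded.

2

The coefficient of xy is A[1,2] + A[2,1] = 2·1 = 2.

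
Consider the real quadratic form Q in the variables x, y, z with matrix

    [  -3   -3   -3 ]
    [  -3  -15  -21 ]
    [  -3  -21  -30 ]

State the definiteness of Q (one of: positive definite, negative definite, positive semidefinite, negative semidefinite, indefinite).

Congruent diagonalization of A (simultaneous row and column reduction) yields pivots -3, -12, 0.
That gives 2 negative, 1 zero pivots.
Hence Q is negative semidefinite.

negative semidefinite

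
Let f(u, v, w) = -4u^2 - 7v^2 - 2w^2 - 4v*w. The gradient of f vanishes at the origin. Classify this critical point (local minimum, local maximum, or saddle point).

The Hessian at the origin is H = [[-8, 0, 0], [0, -14, -4], [0, -4, -4]].
An LDLᵀ factorisation of H has diagonal entries -8, -14, -20/7.
That gives 3 negative pivots.
H is negative definite, so the origin is a strict local maximum.

local maximum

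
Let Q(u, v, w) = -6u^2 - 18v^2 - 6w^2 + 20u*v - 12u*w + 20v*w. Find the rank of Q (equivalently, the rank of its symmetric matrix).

Write A = [[-6, 10, -6], [10, -18, 10], [-6, 10, -6]].
Applying the same elementary operations to the rows and columns of A produces a congruent diagonal matrix with entries -6, -4/3, 0.
So there are 2 negative, 1 zero pivots.
The rank is the number of nonzero pivots: 2.

2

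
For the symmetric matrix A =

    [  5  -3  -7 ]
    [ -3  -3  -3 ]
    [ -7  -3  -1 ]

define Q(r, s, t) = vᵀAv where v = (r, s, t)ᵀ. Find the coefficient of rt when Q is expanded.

-14

The coefficient of rt is A[1,3] + A[3,1] = 2·(-7) = -14.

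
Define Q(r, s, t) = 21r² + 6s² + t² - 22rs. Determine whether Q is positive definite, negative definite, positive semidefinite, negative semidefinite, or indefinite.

The associated matrix is A = [[21, -11, 0], [-11, 6, 0], [0, 0, 1]].
Row-reducing A symmetrically gives the diagonal entries 21, 5/21, 1.
That gives 3 positive pivots.
Hence Q is positive definite.

positive definite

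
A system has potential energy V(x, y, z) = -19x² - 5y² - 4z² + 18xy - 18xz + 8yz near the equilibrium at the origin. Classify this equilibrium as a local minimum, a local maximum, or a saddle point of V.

saddle point

The Hessian at the origin is H = [[-38, 18, -18], [18, -10, 8], [-18, 8, -8]].
Symmetric row and column elimination reduces H to a congruent diagonal form with pivots -38, -28/19, 5/7.
Counting signs: 1 positive, 2 negative.
H is indefinite, so the origin is a saddle point.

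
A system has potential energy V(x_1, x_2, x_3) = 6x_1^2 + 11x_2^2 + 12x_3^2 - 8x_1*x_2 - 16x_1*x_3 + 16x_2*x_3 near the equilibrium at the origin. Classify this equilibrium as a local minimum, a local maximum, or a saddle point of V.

The Hessian at the origin is H = [[12, -8, -16], [-8, 22, 16], [-16, 16, 24]].
Symmetric row and column elimination reduces H to a congruent diagonal form with pivots 12, 50/3, 24/25.
That gives 3 positive pivots.
H is positive definite, so the origin is a strict local minimum.

local minimum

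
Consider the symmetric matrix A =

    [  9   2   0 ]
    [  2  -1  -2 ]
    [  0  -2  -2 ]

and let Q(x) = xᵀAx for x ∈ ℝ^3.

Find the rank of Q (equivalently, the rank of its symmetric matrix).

3

Row-reducing A symmetrically gives the diagonal entries 9, -13/9, 10/13.
So there are 2 positive, 1 negative pivots.
The rank is the number of nonzero pivots: 3.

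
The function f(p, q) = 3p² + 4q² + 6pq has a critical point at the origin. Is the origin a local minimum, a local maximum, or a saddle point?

The Hessian at the origin is H = [[6, 6], [6, 8]].
det H = 6·8 − (6)² = 12 > 0 and H[1,1] = 6 > 0, so H is positive definite.
Therefore the origin is a local minimum.

local minimum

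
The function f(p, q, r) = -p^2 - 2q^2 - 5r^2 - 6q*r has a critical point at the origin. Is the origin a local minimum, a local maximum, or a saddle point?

The Hessian at the origin is H = [[-2, 0, 0], [0, -4, -6], [0, -6, -10]].
Symmetric row and column elimination reduces H to a congruent diagonal form with pivots -2, -4, -1.
So there are 3 negative pivots.
H is negative definite, so the origin is a strict local maximum.

local maximum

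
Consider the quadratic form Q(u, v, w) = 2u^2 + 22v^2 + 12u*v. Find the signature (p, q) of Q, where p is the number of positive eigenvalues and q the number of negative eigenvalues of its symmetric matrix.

Write A = [[2, 6, 0], [6, 22, 0], [0, 0, 0]].
Symmetric row and column elimination reduces A to a congruent diagonal form with pivots 2, 4, 0.
So there are 2 positive, 1 zero pivots.

(2, 0)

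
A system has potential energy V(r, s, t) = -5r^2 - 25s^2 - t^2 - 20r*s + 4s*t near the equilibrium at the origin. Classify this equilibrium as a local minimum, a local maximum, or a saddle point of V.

The Hessian at the origin is H = [[-10, -20, 0], [-20, -50, 4], [0, 4, -2]].
Applying the same elementary operations to the rows and columns of H produces a congruent diagonal matrix with entries -10, -10, -2/5.
Counting signs: 3 negative.
H is negative definite, so the origin is a strict local maximum.

local maximum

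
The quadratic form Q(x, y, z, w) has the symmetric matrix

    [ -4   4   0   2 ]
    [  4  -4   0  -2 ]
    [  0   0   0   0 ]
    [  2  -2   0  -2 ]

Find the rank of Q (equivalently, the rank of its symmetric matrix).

2

Applying the same elementary operations to the rows and columns of A produces a congruent diagonal matrix with entries -4, 0, 0, -1.
Counting signs: 2 negative, 2 zero.
The rank is the number of nonzero pivots: 2.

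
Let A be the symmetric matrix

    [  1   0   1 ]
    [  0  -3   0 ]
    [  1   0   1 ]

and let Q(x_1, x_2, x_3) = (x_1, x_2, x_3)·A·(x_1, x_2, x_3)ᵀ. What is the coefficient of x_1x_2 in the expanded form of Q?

The coefficient of x_1x_2 is A[1,2] + A[2,1] = 2·0 = 0.

0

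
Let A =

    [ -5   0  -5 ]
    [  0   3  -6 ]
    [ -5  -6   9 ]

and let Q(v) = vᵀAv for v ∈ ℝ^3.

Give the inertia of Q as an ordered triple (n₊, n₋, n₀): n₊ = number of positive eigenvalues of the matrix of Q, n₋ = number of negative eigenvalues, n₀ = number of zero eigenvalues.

(2, 1, 0)

Congruent diagonalization of A (simultaneous row and column reduction) yields pivots -5, 3, 2.
Counting signs: 2 positive, 1 negative.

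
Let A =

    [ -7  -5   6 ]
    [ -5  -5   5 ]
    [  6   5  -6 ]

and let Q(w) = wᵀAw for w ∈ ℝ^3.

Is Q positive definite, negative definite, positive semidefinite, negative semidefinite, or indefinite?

negative definite

Congruent diagonalization of A (simultaneous row and column reduction) yields pivots -7, -10/7, -1/2.
That gives 3 negative pivots.
Hence Q is negative definite.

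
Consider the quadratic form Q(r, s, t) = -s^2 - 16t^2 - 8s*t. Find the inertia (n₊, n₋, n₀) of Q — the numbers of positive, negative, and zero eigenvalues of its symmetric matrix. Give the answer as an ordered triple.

Write A = [[0, 0, 0], [0, -1, -4], [0, -4, -16]].
Symmetric row and column elimination reduces A to a congruent diagonal form with pivots 0, -1, 0.
So there are 1 negative, 2 zero pivots.

(0, 1, 2)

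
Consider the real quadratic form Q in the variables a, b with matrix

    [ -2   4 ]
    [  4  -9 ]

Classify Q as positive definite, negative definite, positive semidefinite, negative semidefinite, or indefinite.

negative definite

Row-reducing A symmetrically gives the diagonal entries -2, -1.
That gives 2 negative pivots.
Hence Q is negative definite.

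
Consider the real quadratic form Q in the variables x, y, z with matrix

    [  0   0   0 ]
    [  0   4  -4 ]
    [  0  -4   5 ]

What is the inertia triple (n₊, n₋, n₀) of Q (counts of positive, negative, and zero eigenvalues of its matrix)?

(2, 0, 1)

Applying the same elementary operations to the rows and columns of A produces a congruent diagonal matrix with entries 0, 4, 1.
So there are 2 positive, 1 zero pivots.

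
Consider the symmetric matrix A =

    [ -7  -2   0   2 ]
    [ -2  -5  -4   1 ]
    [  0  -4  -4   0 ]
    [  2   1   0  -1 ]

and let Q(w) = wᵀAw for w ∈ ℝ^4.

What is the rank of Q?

3

Applying the same elementary operations to the rows and columns of A produces a congruent diagonal matrix with entries -7, -31/7, -12/31, 0.
So there are 3 negative, 1 zero pivots.
The rank is the number of nonzero pivots: 3.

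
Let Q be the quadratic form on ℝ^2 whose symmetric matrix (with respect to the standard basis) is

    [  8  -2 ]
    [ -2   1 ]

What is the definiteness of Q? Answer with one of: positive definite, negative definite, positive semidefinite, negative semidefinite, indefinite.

Leading principal minors: Δ_1 = 8, Δ_2 = 4.
All leading principal minors are positive, so by Sylvester's criterion Q is positive definite.

positive definite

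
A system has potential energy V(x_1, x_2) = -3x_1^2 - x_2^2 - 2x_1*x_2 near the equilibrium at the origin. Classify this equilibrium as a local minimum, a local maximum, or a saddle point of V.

local maximum

The Hessian at the origin is H = [[-6, -2], [-2, -2]].
det H = -6·-2 − (-2)² = 8 > 0 and H[1,1] = -6 < 0, so H is negative definite.
Therefore the origin is a local maximum.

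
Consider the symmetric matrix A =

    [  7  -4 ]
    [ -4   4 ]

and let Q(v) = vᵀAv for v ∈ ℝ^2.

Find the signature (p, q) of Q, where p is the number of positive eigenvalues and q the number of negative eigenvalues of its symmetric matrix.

Congruent diagonalization of A (simultaneous row and column reduction) yields pivots 7, 12/7.
So there are 2 positive pivots.

(2, 0)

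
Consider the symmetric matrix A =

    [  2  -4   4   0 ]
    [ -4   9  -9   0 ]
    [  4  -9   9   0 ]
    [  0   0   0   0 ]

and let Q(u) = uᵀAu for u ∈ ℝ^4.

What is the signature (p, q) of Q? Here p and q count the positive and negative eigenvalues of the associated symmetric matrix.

(2, 0)

Symmetric row and column elimination reduces A to a congruent diagonal form with pivots 2, 1, 0, 0.
So there are 2 positive, 2 zero pivots.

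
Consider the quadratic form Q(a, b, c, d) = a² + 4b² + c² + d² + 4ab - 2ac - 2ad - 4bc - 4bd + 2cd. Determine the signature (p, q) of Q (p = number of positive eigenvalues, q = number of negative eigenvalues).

The symmetric matrix is A = [[1, 2, -1, -1], [2, 4, -2, -2], [-1, -2, 1, 1], [-1, -2, 1, 1]].
Row-reducing A symmetrically gives the diagonal entries 1, 0, 0, 0.
So there are 1 positive, 3 zero pivots.

(1, 0)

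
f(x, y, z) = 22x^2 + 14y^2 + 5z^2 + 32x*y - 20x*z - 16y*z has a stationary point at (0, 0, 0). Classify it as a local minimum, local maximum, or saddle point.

The Hessian at the origin is H = [[44, 32, -20], [32, 28, -16], [-20, -16, 10]].
Congruent diagonalization of H (simultaneous row and column reduction) yields pivots 44, 52/11, 6/13.
Counting signs: 3 positive.
H is positive definite, so the origin is a strict local minimum.

local minimum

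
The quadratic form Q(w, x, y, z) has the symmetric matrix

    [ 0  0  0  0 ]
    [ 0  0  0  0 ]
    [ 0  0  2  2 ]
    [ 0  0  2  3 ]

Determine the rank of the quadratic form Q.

Symmetric row and column elimination reduces A to a congruent diagonal form with pivots 0, 0, 2, 1.
That gives 2 positive, 2 zero pivots.
The rank is the number of nonzero pivots: 2.

2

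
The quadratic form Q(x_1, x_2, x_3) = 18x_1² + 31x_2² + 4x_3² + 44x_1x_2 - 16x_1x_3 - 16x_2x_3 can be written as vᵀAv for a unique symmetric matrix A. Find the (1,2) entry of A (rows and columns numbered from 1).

The coefficient of x_1·x_2 in Q is 44. For a symmetric A this equals A[1,2] + A[2,1] = 2·A[1,2].
So A[1,2] = 44/2 = 22.

22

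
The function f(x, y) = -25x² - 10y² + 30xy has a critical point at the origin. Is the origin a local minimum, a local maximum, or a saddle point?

The Hessian at the origin is H = [[-50, 30], [30, -20]].
det H = -50·-20 − (30)² = 100 > 0 and H[1,1] = -50 < 0, so H is negative definite.
Therefore the origin is a local maximum.

local maximum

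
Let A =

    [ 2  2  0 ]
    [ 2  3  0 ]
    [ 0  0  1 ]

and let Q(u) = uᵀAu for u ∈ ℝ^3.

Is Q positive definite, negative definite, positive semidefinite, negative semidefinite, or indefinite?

Leading principal minors: Δ_1 = 2, Δ_2 = 2, Δ_3 = 2.
All leading principal minors are positive, so by Sylvester's criterion Q is positive definite.

positive definite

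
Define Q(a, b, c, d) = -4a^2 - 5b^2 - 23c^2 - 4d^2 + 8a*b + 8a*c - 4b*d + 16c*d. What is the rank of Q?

3

The associated matrix is A = [[-4, 4, 4, 0], [4, -5, 0, -2], [4, 0, -23, 8], [0, -2, 8, -4]].
Applying the same elementary operations to the rows and columns of A produces a congruent diagonal matrix with entries -4, -1, -3, 0.
Counting signs: 3 negative, 1 zero.
The rank is the number of nonzero pivots: 3.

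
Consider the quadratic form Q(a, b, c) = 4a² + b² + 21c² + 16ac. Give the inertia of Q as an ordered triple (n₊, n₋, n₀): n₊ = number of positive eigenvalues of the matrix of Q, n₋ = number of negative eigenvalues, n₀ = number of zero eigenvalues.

The symmetric matrix is A = [[4, 0, 8], [0, 1, 0], [8, 0, 21]].
Congruent diagonalization of A (simultaneous row and column reduction) yields pivots 4, 1, 5.
Counting signs: 3 positive.

(3, 0, 0)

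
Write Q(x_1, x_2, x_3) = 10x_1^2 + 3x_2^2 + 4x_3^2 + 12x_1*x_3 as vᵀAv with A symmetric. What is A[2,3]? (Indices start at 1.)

0

The coefficient of x_2·x_3 in Q is 0. For a symmetric A this equals A[2,3] + A[3,2] = 2·A[2,3].
So A[2,3] = 0/2 = 0.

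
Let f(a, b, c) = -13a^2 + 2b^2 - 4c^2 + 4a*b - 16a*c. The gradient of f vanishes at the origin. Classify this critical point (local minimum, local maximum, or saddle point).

saddle point

The Hessian at the origin is H = [[-26, 4, -16], [4, 4, 0], [-16, 0, -8]].
Row-reducing H symmetrically gives the diagonal entries -26, 60/13, 8/15.
Counting signs: 2 positive, 1 negative.
H is indefinite, so the origin is a saddle point.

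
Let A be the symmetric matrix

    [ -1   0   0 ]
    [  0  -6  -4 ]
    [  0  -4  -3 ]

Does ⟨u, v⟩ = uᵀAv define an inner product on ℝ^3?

no

Leading principal minors: Δ_1 = -1, Δ_2 = 6, Δ_3 = -2.
The signs alternate starting with Δ_1 < 0, so by Sylvester's criterion Q is negative definite.
⟨·,·⟩ is an inner product exactly when A is positive definite.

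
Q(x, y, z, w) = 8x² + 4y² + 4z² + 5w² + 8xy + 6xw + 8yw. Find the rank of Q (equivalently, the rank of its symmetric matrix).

The associated matrix is A = [[8, 4, 0, 3], [4, 4, 0, 4], [0, 0, 4, 0], [3, 4, 0, 5]].
Applying the same elementary operations to the rows and columns of A produces a congruent diagonal matrix with entries 8, 2, 4, 3/4.
Counting signs: 4 positive.
The rank is the number of nonzero pivots: 4.

4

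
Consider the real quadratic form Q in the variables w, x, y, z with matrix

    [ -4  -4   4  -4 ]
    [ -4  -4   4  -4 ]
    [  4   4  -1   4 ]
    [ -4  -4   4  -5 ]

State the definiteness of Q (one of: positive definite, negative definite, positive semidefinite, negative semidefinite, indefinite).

Congruent diagonalization of A (simultaneous row and column reduction) yields pivots -4, 0, 3, -1.
That gives 1 positive, 2 negative, 1 zero pivots.
Hence Q is indefinite.

indefinite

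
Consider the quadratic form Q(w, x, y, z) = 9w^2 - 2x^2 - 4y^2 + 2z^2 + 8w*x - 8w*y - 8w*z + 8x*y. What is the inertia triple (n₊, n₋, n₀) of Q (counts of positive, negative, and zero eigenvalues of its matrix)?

The associated matrix is A = [[9, 4, -4, -4], [4, -2, 4, 0], [-4, 4, -4, 0], [-4, 0, 0, 2]].
Row-reducing A symmetrically gives the diagonal entries 9, -34/9, 52/17, 10/13.
So there are 3 positive, 1 negative pivots.

(3, 1, 0)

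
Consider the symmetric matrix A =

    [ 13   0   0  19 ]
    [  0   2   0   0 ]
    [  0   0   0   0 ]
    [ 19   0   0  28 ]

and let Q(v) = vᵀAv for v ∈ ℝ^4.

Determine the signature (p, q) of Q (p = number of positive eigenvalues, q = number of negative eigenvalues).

Row-reducing A symmetrically gives the diagonal entries 13, 2, 0, 3/13.
That gives 3 positive, 1 zero pivots.

(3, 0)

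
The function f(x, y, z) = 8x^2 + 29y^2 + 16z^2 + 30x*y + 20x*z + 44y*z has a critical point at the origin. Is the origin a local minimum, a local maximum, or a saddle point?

The Hessian at the origin is H = [[16, 30, 20], [30, 58, 44], [20, 44, 32]].
An LDLᵀ factorisation of H has diagonal entries 16, 7/4, -120/7.
So there are 2 positive, 1 negative pivots.
H is indefinite, so the origin is a saddle point.

saddle point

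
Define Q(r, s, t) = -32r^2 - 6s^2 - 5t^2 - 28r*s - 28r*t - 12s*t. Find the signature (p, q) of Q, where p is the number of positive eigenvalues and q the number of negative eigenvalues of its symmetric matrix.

Write A = [[-32, -14, -14], [-14, -6, -6], [-14, -6, -5]].
An LDLᵀ factorisation of A has diagonal entries -32, 1/8, 1.
That gives 2 positive, 1 negative pivots.

(2, 1)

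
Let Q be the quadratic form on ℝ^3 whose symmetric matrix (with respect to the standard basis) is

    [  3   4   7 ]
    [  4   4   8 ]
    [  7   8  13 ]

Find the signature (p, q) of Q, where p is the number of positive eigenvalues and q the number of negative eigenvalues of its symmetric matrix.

(1, 2)

Congruent diagonalization of A (simultaneous row and column reduction) yields pivots 3, -4/3, -2.
That gives 1 positive, 2 negative pivots.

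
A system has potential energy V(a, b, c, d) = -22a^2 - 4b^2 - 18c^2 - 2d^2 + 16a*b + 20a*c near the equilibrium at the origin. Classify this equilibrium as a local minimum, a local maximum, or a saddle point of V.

The Hessian at the origin is H = [[-44, 16, 20, 0], [16, -8, 0, 0], [20, 0, -36, 0], [0, 0, 0, -4]].
Applying the same elementary operations to the rows and columns of H produces a congruent diagonal matrix with entries -44, -24/11, -8/3, -4.
Counting signs: 4 negative.
H is negative definite, so the origin is a strict local maximum.

local maximum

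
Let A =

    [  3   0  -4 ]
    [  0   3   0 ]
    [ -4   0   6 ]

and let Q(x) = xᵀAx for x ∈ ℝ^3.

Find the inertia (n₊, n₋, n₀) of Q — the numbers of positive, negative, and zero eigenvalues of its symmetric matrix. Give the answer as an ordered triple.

Applying the same elementary operations to the rows and columns of A produces a congruent diagonal matrix with entries 3, 3, 2/3.
That gives 3 positive pivots.

(3, 0, 0)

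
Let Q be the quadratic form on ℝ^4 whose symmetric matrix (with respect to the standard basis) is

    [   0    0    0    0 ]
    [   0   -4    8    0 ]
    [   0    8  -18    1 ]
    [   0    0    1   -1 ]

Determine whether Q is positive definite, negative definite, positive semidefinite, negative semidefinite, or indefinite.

Applying the same elementary operations to the rows and columns of A produces a congruent diagonal matrix with entries 0, -4, -2, -1/2.
So there are 3 negative, 1 zero pivots.
Hence Q is negative semidefinite.

negative semidefinite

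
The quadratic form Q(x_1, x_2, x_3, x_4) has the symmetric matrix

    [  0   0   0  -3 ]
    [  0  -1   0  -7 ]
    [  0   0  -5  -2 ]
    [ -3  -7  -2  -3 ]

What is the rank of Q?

Row reduction of A gives 4 nonzero rows, so rank A = 4.

4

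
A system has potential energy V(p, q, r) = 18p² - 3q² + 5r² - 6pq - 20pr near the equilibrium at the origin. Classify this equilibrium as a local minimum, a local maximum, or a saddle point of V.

saddle point

The Hessian at the origin is H = [[36, -6, -20], [-6, -6, 0], [-20, 0, 10]].
An LDLᵀ factorisation of H has diagonal entries 36, -7, 10/21.
So there are 2 positive, 1 negative pivots.
H is indefinite, so the origin is a saddle point.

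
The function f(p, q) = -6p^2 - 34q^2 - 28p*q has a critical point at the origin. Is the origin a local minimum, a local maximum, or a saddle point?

The Hessian at the origin is H = [[-12, -28], [-28, -68]].
det H = -12·-68 − (-28)² = 32 > 0 and H[1,1] = -12 < 0, so H is negative definite.
Therefore the origin is a local maximum.

local maximum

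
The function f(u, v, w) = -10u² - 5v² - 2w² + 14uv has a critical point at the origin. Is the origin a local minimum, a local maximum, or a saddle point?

The Hessian at the origin is H = [[-20, 14, 0], [14, -10, 0], [0, 0, -4]].
Congruent diagonalization of H (simultaneous row and column reduction) yields pivots -20, -1/5, -4.
Counting signs: 3 negative.
H is negative definite, so the origin is a strict local maximum.

local maximum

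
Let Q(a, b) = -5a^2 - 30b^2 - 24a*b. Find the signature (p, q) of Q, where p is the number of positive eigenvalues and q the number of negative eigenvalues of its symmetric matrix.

(0, 2)

The symmetric matrix is A = [[-5, -12], [-12, -30]].
Applying the same elementary operations to the rows and columns of A produces a congruent diagonal matrix with entries -5, -6/5.
Counting signs: 2 negative.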